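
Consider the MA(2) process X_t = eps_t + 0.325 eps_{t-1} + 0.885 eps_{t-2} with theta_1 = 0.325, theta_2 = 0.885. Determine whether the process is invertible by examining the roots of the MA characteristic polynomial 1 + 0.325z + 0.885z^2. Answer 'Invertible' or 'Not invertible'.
\text{Invertible}

The MA(q) characteristic polynomial is P(z) = 1 + 0.325z + 0.885z^2.
Invertibility requires all roots to lie outside the unit circle, i.e. |z| > 1 for every root.
Set 1 + (0.325) z + (0.885) z^2 = 0, i.e. a z^2 + b z + c = 0 with a = 0.885, b = 0.325, c = 1.
Discriminant D = b^2 - 4ac = (0.325)^2 - 4*(0.885)*1 = 0.105625 - (3.54) = -3.434375.
D < 0, so the roots are the complex-conjugate pair z = (-b +/- i sqrt(-D)) / (2a) = -0.1836 +/- 1.047i.
For a conjugate pair |z|^2 = z * conj(z) = (product of roots) = c/a = 1/(0.885) = 1.129944, so |z| = sqrt(1.129944) = 1.063 for both roots.
Moduli of all roots: 1.0630, 1.0630.
All moduli strictly greater than 1? Yes.
Verdict: Invertible.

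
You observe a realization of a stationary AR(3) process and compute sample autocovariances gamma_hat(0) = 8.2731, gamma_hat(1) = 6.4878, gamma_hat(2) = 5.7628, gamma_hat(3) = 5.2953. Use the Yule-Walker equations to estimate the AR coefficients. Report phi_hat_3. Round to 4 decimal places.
\hat\phi_{3} = 0.1180

The Yule-Walker equations for an AR(p) process read, in matrix form,
  Gamma_p phi = r_p,   with   (Gamma_p)_{ij} = gamma(|i - j|),
                       (r_p)_i = gamma(i),   i,j = 1..p.
Substitute the sample gammas (Toeplitz matrix and right-hand side of size 3):
  Gamma_p = [[8.2731, 6.4878, 5.7628], [6.4878, 8.2731, 6.4878], [5.7628, 6.4878, 8.2731]]
  r_p     = [6.4878, 5.7628, 5.2953]
Written out (R1..R3):
  (R1) 8.2731 phi_1 + 6.4878 phi_2 + 5.7628 phi_3 = 6.4878
  (R2) 6.4878 phi_1 + 8.2731 phi_2 + 6.4878 phi_3 = 5.7628
  (R3) 5.7628 phi_1 + 6.4878 phi_2 + 8.2731 phi_3 = 5.2953
Gaussian elimination:
  R2 <- R2 - (6.4878/8.2731) R1 = R2 - (0.784204) R1:  3.18534 phi_2 + 1.968588 phi_3 = 0.67504
  R3 <- R3 - (5.7628/8.2731) R1 = R3 - (0.696571) R1:  1.968588 phi_2 + 4.258902 phi_3 = 0.776088
  R3 <- R3 - (1.968588/3.18534) R2 = R3 - (0.618015) R2:  3.042285 phi_3 = 0.358903
Back-substitution:
  phi_hat_3 = 0.358903 / 3.042285 = 0.117972
  phi_hat_2 = (0.67504 - (1.968588)(0.117972)) / 3.18534 = 0.139013
  phi_hat_1 = (6.4878 - (6.4878)(0.139013) - (5.7628)(0.117972)) / 8.2731 = 0.593014
So phi_hat = [0.5930, 0.1390, 0.1180].
Therefore phi_hat_3 = 0.1180.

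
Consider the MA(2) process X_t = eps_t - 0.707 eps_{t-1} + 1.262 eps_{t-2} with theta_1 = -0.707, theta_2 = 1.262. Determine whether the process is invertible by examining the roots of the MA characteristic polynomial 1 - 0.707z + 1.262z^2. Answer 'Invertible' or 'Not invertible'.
\text{Not invertible}

The MA(q) characteristic polynomial is P(z) = 1 - 0.707z + 1.262z^2.
Invertibility requires all roots to lie outside the unit circle, i.e. |z| > 1 for every root.
Set 1 + (-0.707) z + (1.262) z^2 = 0, i.e. a z^2 + b z + c = 0 with a = 1.262, b = -0.707, c = 1.
Discriminant D = b^2 - 4ac = (-0.707)^2 - 4*(1.262)*1 = 0.499849 - (5.048) = -4.548151.
D < 0, so the roots are the complex-conjugate pair z = (-b +/- i sqrt(-D)) / (2a) = 0.2801 +/- 0.8449i.
For a conjugate pair |z|^2 = z * conj(z) = (product of roots) = c/a = 1/(1.262) = 0.792393, so |z| = sqrt(0.792393) = 0.8902 for both roots.
Moduli of all roots: 0.8902, 0.8902.
All moduli strictly greater than 1? No.
Verdict: Not invertible.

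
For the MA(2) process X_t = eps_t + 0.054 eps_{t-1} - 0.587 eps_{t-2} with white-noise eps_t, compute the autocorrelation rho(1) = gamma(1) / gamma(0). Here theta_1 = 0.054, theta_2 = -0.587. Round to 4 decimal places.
\rho(1) = 0.0166

For an MA(q) process with theta_0 = 1, the autocovariance is
  gamma(k) = sigma^2 * sum_{i=0..q-k} theta_i * theta_{i+k},
and rho(k) = gamma(k) / gamma(0). Sigma^2 cancels.
  numerator   = (1)*(0.054) + (0.054)*(-0.587) = 0.022302.
  denominator = (1)^2 + (0.054)^2 + (-0.587)^2 = 1.347485.
  rho(1) = 0.022302 / 1.347485 = 0.0166.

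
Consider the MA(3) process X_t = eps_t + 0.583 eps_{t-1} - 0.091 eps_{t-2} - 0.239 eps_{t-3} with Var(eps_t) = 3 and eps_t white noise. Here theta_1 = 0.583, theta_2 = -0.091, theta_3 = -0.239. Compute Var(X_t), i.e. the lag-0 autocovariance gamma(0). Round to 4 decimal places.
\gamma(0) = 4.2159

For an MA(q) process X_t = eps_t + sum_i theta_i eps_{t-i} with
Var(eps_t) = sigma^2, the variance is
  gamma(0) = sigma^2 * (1 + sum_i theta_i^2).
  sum_i theta_i^2 = (0.583)^2 + (-0.091)^2 + (-0.239)^2 = 0.339889 + 0.008281 + 0.057121 = 0.405291.
  gamma(0) = 3 * (1 + 0.405291) = 3 * 1.405291 = 4.215873, which rounds to 4.2159.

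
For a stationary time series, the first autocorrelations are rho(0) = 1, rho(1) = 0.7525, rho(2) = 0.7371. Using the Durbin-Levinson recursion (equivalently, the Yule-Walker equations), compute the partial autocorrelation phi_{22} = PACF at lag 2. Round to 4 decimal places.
\phi_{22} = 0.3939

The PACF at lag k is phi_{kk}, the last component of the solution
to the Yule-Walker system G_k phi = r_k where
  (G_k)_{ij} = rho(|i - j|), (r_k)_i = rho(i), i,j = 1..k.
Equivalently, Durbin-Levinson gives phi_{kk} iteratively:
  phi_{11} = rho(1)
  phi_{kk} = [rho(k) - sum_{j=1..k-1} phi_{k-1,j} rho(k-j)]
            / [1 - sum_{j=1..k-1} phi_{k-1,j} rho(j)],
  phi_{k,j} = phi_{k-1,j} - phi_{kk} phi_{k-1,k-j},  j = 1..k-1.
Step k = 1:
  phi_11 = rho(1) = 0.7525.
Step k = 2:
  phi_22 = [rho(2) - phi_11 rho(1)] / [1 - phi_11 rho(1)] = [0.7371 - (0.7525)(0.7525)] / [1 - (0.7525)(0.7525)]
         = 0.17084375 / 0.43374375 = 0.3939.
Therefore phi_{22} = 0.3939.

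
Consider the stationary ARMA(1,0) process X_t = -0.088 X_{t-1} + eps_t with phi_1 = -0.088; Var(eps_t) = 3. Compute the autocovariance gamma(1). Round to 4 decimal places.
\gamma(1) = -0.2661

Multiply the model equation by X_{t-k} and take expectations. With theta_0 = psi_0 = 1 and psi_j the MA(infinity) weights, this gives
  gamma(k) - sum_i phi_i gamma(k-i) = c_k,
  c_k = sigma^2 * sum_{j=k..q} theta_j psi_{j-k}   (c_k = 0 for k > q),
using gamma(-m) = gamma(m).
Pure AR (q = 0): c_0 = sigma^2 = 3, c_k = 0 for k >= 1.
Equations for k = 0 and k = 1 (AR order 1):
  gamma(0) = phi_1 gamma(1) + c_0
  gamma(1) = phi_1 gamma(0) + c_1
Substituting the second into the first: gamma(0) (1 - phi_1^2) = c_0 + phi_1 c_1, so
  gamma(0) = c_0 / (1 - phi_1^2) = 3 / (1 - (-0.088)^2) = 3 / 0.992256 = 3.023413.
  gamma(1) = phi_1 gamma(0) = (-0.088)(3.023413) = -0.26606.
Therefore gamma(1) = -0.2661 (to 4 decimal places).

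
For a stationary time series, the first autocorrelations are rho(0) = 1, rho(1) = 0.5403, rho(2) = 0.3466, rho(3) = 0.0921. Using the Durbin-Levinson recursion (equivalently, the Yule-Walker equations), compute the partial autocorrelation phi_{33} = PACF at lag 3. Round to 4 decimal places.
\phi_{33} = -0.1739

The PACF at lag k is phi_{kk}, the last component of the solution
to the Yule-Walker system G_k phi = r_k where
  (G_k)_{ij} = rho(|i - j|), (r_k)_i = rho(i), i,j = 1..k.
Equivalently, Durbin-Levinson gives phi_{kk} iteratively:
  phi_{11} = rho(1)
  phi_{kk} = [rho(k) - sum_{j=1..k-1} phi_{k-1,j} rho(k-j)]
            / [1 - sum_{j=1..k-1} phi_{k-1,j} rho(j)],
  phi_{k,j} = phi_{k-1,j} - phi_{kk} phi_{k-1,k-j},  j = 1..k-1.
Step k = 1:
  phi_11 = rho(1) = 0.5403.
Step k = 2:
  phi_22 = [rho(2) - phi_11 rho(1)] / [1 - phi_11 rho(1)] = [0.3466 - (0.5403)(0.5403)] / [1 - (0.5403)(0.5403)]
         = 0.05467591 / 0.70807591 = 0.077218.
  Update: phi_21 = phi_11 - phi_22 phi_11 = 0.5403 - (0.077218)(0.5403) = 0.498579.
Step k = 3:
  phi_33 = [rho(3) - phi_21 rho(2) - phi_22 rho(1)] / [1 - phi_21 rho(1) - phi_22 rho(2)]
    numerator   = 0.0921 - (0.498579)(0.3466) - (0.077218)(0.5403) = -0.12242826
    denominator = 1 - (0.498579)(0.5403) - (0.077218)(0.3466) = 0.70385397
  phi_33 = -0.12242826 / 0.70385397 = -0.1739.
Therefore phi_{33} = -0.1739.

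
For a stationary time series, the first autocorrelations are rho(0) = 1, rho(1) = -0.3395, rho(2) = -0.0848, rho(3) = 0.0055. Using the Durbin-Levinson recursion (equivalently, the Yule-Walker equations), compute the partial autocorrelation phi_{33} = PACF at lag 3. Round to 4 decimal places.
\phi_{33} = -0.1269

The PACF at lag k is phi_{kk}, the last component of the solution
to the Yule-Walker system G_k phi = r_k where
  (G_k)_{ij} = rho(|i - j|), (r_k)_i = rho(i), i,j = 1..k.
Equivalently, Durbin-Levinson gives phi_{kk} iteratively:
  phi_{11} = rho(1)
  phi_{kk} = [rho(k) - sum_{j=1..k-1} phi_{k-1,j} rho(k-j)]
            / [1 - sum_{j=1..k-1} phi_{k-1,j} rho(j)],
  phi_{k,j} = phi_{k-1,j} - phi_{kk} phi_{k-1,k-j},  j = 1..k-1.
Step k = 1:
  phi_11 = rho(1) = -0.3395.
Step k = 2:
  phi_22 = [rho(2) - phi_11 rho(1)] / [1 - phi_11 rho(1)] = [-0.0848 - (-0.3395)(-0.3395)] / [1 - (-0.3395)(-0.3395)]
         = -0.20006025 / 0.88473975 = -0.226123.
  Update: phi_21 = phi_11 - phi_22 phi_11 = -0.3395 - (-0.226123)(-0.3395) = -0.416269.
Step k = 3:
  phi_33 = [rho(3) - phi_21 rho(2) - phi_22 rho(1)] / [1 - phi_21 rho(1) - phi_22 rho(2)]
    numerator   = 0.0055 - (-0.416269)(-0.0848) - (-0.226123)(-0.3395) = -0.10656845
    denominator = 1 - (-0.416269)(-0.3395) - (-0.226123)(-0.0848) = 0.83950147
  phi_33 = -0.10656845 / 0.83950147 = -0.1269.
Therefore phi_{33} = -0.1269.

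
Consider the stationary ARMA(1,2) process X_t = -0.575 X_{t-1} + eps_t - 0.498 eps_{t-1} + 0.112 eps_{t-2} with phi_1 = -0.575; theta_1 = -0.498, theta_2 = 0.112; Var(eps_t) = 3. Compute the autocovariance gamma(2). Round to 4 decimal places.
\gamma(2) = 4.3236

Multiply the model equation by X_{t-k} and take expectations. With theta_0 = psi_0 = 1 and psi_j the MA(infinity) weights, this gives
  gamma(k) - sum_i phi_i gamma(k-i) = c_k,
  c_k = sigma^2 * sum_{j=k..q} theta_j psi_{j-k}   (c_k = 0 for k > q),
using gamma(-m) = gamma(m).
psi-weights needed (psi_j = theta_j + sum_i phi_i psi_{j-i}):
  psi_1 = theta_1 + phi_1 = -0.498 + (-0.575) = -1.073
  psi_2 = theta_2 + phi_1 psi_1 = 0.112 + (-0.575)(-1.073) = 0.728975
Right-hand sides:
  c_0 = sigma^2 (1 + theta_1 psi_1 + theta_2 psi_2) = 3 * (1 + (-0.498)(-1.073) + (0.112)(0.728975)) = 3 * 1.615999 = 4.847998
  c_1 = sigma^2 (theta_1 + theta_2 psi_1) = 3 * (-0.498 + (0.112)(-1.073)) = -1.854528
  c_2 = sigma^2 theta_2 = 3 * (0.112) = 0.336
Equations for k = 0 and k = 1 (AR order 1):
  gamma(0) = phi_1 gamma(1) + c_0
  gamma(1) = phi_1 gamma(0) + c_1
Substituting the second into the first: gamma(0) (1 - phi_1^2) = c_0 + phi_1 c_1, so
  gamma(0) = (c_0 + phi_1 c_1) / (1 - phi_1^2) = (4.847998 + (-0.575)(-1.854528)) / (1 - (-0.575)^2) = 5.914351 / 0.669375 = 8.835632.
  gamma(1) = phi_1 gamma(0) + c_1 = (-0.575)(8.835632) + (-1.854528) = -6.935016.
For k = 2: gamma(2) = phi_1 gamma(1) + c_2
  = (-0.575)(-6.935016) + (0.336) = 4.323634.
Therefore gamma(2) = 4.3236 (to 4 decimal places).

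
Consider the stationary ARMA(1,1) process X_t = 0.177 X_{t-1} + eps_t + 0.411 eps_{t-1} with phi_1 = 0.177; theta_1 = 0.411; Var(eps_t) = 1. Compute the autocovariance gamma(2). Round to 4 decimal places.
\gamma(2) = 0.1153

Multiply the model equation by X_{t-k} and take expectations. With theta_0 = psi_0 = 1 and psi_j the MA(infinity) weights, this gives
  gamma(k) - sum_i phi_i gamma(k-i) = c_k,
  c_k = sigma^2 * sum_{j=k..q} theta_j psi_{j-k}   (c_k = 0 for k > q),
using gamma(-m) = gamma(m).
psi-weights needed (psi_j = theta_j + sum_i phi_i psi_{j-i}):
  psi_1 = theta_1 + phi_1 = 0.411 + (0.177) = 0.588
Right-hand sides:
  c_0 = sigma^2 (1 + theta_1 psi_1) = 1 * (1 + (0.411)(0.588)) = 1 * 1.241668 = 1.241668
  c_1 = sigma^2 theta_1 = 1 * (0.411) = 0.411
  c_2 = 0
Equations for k = 0 and k = 1 (AR order 1):
  gamma(0) = phi_1 gamma(1) + c_0
  gamma(1) = phi_1 gamma(0) + c_1
Substituting the second into the first: gamma(0) (1 - phi_1^2) = c_0 + phi_1 c_1, so
  gamma(0) = (c_0 + phi_1 c_1) / (1 - phi_1^2) = (1.241668 + (0.177)(0.411)) / (1 - (0.177)^2) = 1.314415 / 0.968671 = 1.356926.
  gamma(1) = phi_1 gamma(0) + c_1 = (0.177)(1.356926) + (0.411) = 0.651176.
For k = 2 (> q): gamma(2) = phi_1 gamma(1) = (0.177)(0.651176) = 0.115258.
Therefore gamma(2) = 0.1153 (to 4 decimal places).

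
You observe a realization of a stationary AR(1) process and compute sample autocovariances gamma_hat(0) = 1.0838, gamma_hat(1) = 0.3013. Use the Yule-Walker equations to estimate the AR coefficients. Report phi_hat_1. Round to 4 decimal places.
\hat\phi_{1} = 0.2780

The Yule-Walker equations for an AR(p) process read, in matrix form,
  Gamma_p phi = r_p,   with   (Gamma_p)_{ij} = gamma(|i - j|),
                       (r_p)_i = gamma(i),   i,j = 1..p.
Substitute the sample gammas (Toeplitz matrix and right-hand side of size 1):
  Gamma_p = [[1.0838]]
  r_p     = [0.3013]
With p = 1 this is the single equation gamma(0) phi_1 = gamma(1):
  phi_hat_1 = gamma(1) / gamma(0) = 0.3013 / 1.0838 = 0.2780.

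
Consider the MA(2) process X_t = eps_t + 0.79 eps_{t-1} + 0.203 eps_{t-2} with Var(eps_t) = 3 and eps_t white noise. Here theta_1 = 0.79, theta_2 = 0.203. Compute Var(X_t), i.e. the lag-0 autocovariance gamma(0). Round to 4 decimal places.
\gamma(0) = 4.9959

For an MA(q) process X_t = eps_t + sum_i theta_i eps_{t-i} with
Var(eps_t) = sigma^2, the variance is
  gamma(0) = sigma^2 * (1 + sum_i theta_i^2).
  sum_i theta_i^2 = (0.79)^2 + (0.203)^2 = 0.6241 + 0.041209 = 0.665309.
  gamma(0) = 3 * (1 + 0.665309) = 3 * 1.665309 = 4.995927, which rounds to 4.9959.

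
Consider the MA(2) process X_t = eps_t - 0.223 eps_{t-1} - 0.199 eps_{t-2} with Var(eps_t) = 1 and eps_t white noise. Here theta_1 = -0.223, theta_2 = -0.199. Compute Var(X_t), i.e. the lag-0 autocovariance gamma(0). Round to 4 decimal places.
\gamma(0) = 1.0893

For an MA(q) process X_t = eps_t + sum_i theta_i eps_{t-i} with
Var(eps_t) = sigma^2, the variance is
  gamma(0) = sigma^2 * (1 + sum_i theta_i^2).
  sum_i theta_i^2 = (-0.223)^2 + (-0.199)^2 = 0.049729 + 0.039601 = 0.08933.
  gamma(0) = 1 * (1 + 0.08933) = 1 * 1.08933 = 1.08933, which rounds to 1.0893.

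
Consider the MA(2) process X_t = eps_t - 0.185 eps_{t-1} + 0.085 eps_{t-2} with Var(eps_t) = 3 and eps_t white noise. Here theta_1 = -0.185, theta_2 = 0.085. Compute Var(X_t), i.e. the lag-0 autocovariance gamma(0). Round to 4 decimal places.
\gamma(0) = 3.1244

For an MA(q) process X_t = eps_t + sum_i theta_i eps_{t-i} with
Var(eps_t) = sigma^2, the variance is
  gamma(0) = sigma^2 * (1 + sum_i theta_i^2).
  sum_i theta_i^2 = (-0.185)^2 + (0.085)^2 = 0.034225 + 0.007225 = 0.04145.
  gamma(0) = 3 * (1 + 0.04145) = 3 * 1.04145 = 3.12435, which rounds to 3.1244.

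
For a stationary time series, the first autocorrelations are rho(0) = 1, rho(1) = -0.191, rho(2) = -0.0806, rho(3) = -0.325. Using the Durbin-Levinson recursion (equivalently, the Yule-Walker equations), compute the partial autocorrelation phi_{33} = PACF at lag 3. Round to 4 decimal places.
\phi_{33} = -0.3850

The PACF at lag k is phi_{kk}, the last component of the solution
to the Yule-Walker system G_k phi = r_k where
  (G_k)_{ij} = rho(|i - j|), (r_k)_i = rho(i), i,j = 1..k.
Equivalently, Durbin-Levinson gives phi_{kk} iteratively:
  phi_{11} = rho(1)
  phi_{kk} = [rho(k) - sum_{j=1..k-1} phi_{k-1,j} rho(k-j)]
            / [1 - sum_{j=1..k-1} phi_{k-1,j} rho(j)],
  phi_{k,j} = phi_{k-1,j} - phi_{kk} phi_{k-1,k-j},  j = 1..k-1.
Step k = 1:
  phi_11 = rho(1) = -0.191.
Step k = 2:
  phi_22 = [rho(2) - phi_11 rho(1)] / [1 - phi_11 rho(1)] = [-0.0806 - (-0.191)(-0.191)] / [1 - (-0.191)(-0.191)]
         = -0.117081 / 0.963519 = -0.121514.
  Update: phi_21 = phi_11 - phi_22 phi_11 = -0.191 - (-0.121514)(-0.191) = -0.214209.
Step k = 3:
  phi_33 = [rho(3) - phi_21 rho(2) - phi_22 rho(1)] / [1 - phi_21 rho(1) - phi_22 rho(2)]
    numerator   = -0.325 - (-0.214209)(-0.0806) - (-0.121514)(-0.191) = -0.36547442
    denominator = 1 - (-0.214209)(-0.191) - (-0.121514)(-0.0806) = 0.94929203
  phi_33 = -0.36547442 / 0.94929203 = -0.385.
Therefore phi_{33} = -0.3850.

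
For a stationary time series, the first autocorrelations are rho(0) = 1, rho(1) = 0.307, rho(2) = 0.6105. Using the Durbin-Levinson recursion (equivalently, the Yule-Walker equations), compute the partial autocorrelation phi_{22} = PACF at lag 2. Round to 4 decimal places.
\phi_{22} = 0.5700

The PACF at lag k is phi_{kk}, the last component of the solution
to the Yule-Walker system G_k phi = r_k where
  (G_k)_{ij} = rho(|i - j|), (r_k)_i = rho(i), i,j = 1..k.
Equivalently, Durbin-Levinson gives phi_{kk} iteratively:
  phi_{11} = rho(1)
  phi_{kk} = [rho(k) - sum_{j=1..k-1} phi_{k-1,j} rho(k-j)]
            / [1 - sum_{j=1..k-1} phi_{k-1,j} rho(j)],
  phi_{k,j} = phi_{k-1,j} - phi_{kk} phi_{k-1,k-j},  j = 1..k-1.
Step k = 1:
  phi_11 = rho(1) = 0.307.
Step k = 2:
  phi_22 = [rho(2) - phi_11 rho(1)] / [1 - phi_11 rho(1)] = [0.6105 - (0.307)(0.307)] / [1 - (0.307)(0.307)]
         = 0.516251 / 0.905751 = 0.57.
Therefore phi_{22} = 0.5700.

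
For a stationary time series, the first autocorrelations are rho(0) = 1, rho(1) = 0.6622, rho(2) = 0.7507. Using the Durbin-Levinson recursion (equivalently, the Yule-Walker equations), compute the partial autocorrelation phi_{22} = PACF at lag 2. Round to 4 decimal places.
\phi_{22} = 0.5560

The PACF at lag k is phi_{kk}, the last component of the solution
to the Yule-Walker system G_k phi = r_k where
  (G_k)_{ij} = rho(|i - j|), (r_k)_i = rho(i), i,j = 1..k.
Equivalently, Durbin-Levinson gives phi_{kk} iteratively:
  phi_{11} = rho(1)
  phi_{kk} = [rho(k) - sum_{j=1..k-1} phi_{k-1,j} rho(k-j)]
            / [1 - sum_{j=1..k-1} phi_{k-1,j} rho(j)],
  phi_{k,j} = phi_{k-1,j} - phi_{kk} phi_{k-1,k-j},  j = 1..k-1.
Step k = 1:
  phi_11 = rho(1) = 0.6622.
Step k = 2:
  phi_22 = [rho(2) - phi_11 rho(1)] / [1 - phi_11 rho(1)] = [0.7507 - (0.6622)(0.6622)] / [1 - (0.6622)(0.6622)]
         = 0.31219116 / 0.56149116 = 0.556.
Therefore phi_{22} = 0.5560.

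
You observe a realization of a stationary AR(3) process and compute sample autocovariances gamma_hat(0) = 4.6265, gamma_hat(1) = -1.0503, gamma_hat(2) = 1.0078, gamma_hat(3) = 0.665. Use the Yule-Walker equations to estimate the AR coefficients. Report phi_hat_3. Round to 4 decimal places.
\hat\phi_{3} = 0.2440

The Yule-Walker equations for an AR(p) process read, in matrix form,
  Gamma_p phi = r_p,   with   (Gamma_p)_{ij} = gamma(|i - j|),
                       (r_p)_i = gamma(i),   i,j = 1..p.
Substitute the sample gammas (Toeplitz matrix and right-hand side of size 3):
  Gamma_p = [[4.6265, -1.0503, 1.0078], [-1.0503, 4.6265, -1.0503], [1.0078, -1.0503, 4.6265]]
  r_p     = [-1.0503, 1.0078, 0.665]
Written out (R1..R3):
  (R1) 4.6265 phi_1 - 1.0503 phi_2 + 1.0078 phi_3 = -1.0503
  (R2) -1.0503 phi_1 + 4.6265 phi_2 - 1.0503 phi_3 = 1.0078
  (R3) 1.0078 phi_1 - 1.0503 phi_2 + 4.6265 phi_3 = 0.665
Gaussian elimination:
  R2 <- R2 - (-1.0503/4.6265) R1 = R2 - (-0.227018) R1:  4.388063 phi_2 - 0.821511 phi_3 = 0.769363
  R3 <- R3 - (1.0078/4.6265) R1 = R3 - (0.217832) R1:  -0.821511 phi_2 + 4.406969 phi_3 = 0.893789
  R3 <- R3 - (-0.821511/4.388063) R2 = R3 - (-0.187215) R2:  4.25317 phi_3 = 1.037825
Back-substitution:
  phi_hat_3 = 1.037825 / 4.25317 = 0.244012
  phi_hat_2 = (0.769363 - (-0.821511)(0.244012)) / 4.388063 = 0.221014
  phi_hat_1 = (-1.0503 - (-1.0503)(0.221014) - (1.0078)(0.244012)) / 4.6265 = -0.229998
So phi_hat = [-0.2300, 0.2210, 0.2440].
Therefore phi_hat_3 = 0.2440.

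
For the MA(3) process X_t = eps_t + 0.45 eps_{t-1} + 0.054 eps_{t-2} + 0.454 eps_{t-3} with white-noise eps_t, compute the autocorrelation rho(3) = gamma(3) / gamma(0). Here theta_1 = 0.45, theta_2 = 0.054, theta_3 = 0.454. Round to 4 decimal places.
\rho(3) = 0.3216

For an MA(q) process with theta_0 = 1, the autocovariance is
  gamma(k) = sigma^2 * sum_{i=0..q-k} theta_i * theta_{i+k},
and rho(k) = gamma(k) / gamma(0). Sigma^2 cancels.
  numerator   = (1)*(0.454) = 0.454.
  denominator = (1)^2 + (0.45)^2 + (0.054)^2 + (0.454)^2 = 1.411532.
  rho(3) = 0.454 / 1.411532 = 0.3216.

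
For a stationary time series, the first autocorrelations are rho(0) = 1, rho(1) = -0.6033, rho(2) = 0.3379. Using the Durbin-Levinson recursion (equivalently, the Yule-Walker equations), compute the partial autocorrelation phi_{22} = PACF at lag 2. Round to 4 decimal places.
\phi_{22} = -0.0410

The PACF at lag k is phi_{kk}, the last component of the solution
to the Yule-Walker system G_k phi = r_k where
  (G_k)_{ij} = rho(|i - j|), (r_k)_i = rho(i), i,j = 1..k.
Equivalently, Durbin-Levinson gives phi_{kk} iteratively:
  phi_{11} = rho(1)
  phi_{kk} = [rho(k) - sum_{j=1..k-1} phi_{k-1,j} rho(k-j)]
            / [1 - sum_{j=1..k-1} phi_{k-1,j} rho(j)],
  phi_{k,j} = phi_{k-1,j} - phi_{kk} phi_{k-1,k-j},  j = 1..k-1.
Step k = 1:
  phi_11 = rho(1) = -0.6033.
Step k = 2:
  phi_22 = [rho(2) - phi_11 rho(1)] / [1 - phi_11 rho(1)] = [0.3379 - (-0.6033)(-0.6033)] / [1 - (-0.6033)(-0.6033)]
         = -0.02607089 / 0.63602911 = -0.041.
Therefore phi_{22} = -0.0410.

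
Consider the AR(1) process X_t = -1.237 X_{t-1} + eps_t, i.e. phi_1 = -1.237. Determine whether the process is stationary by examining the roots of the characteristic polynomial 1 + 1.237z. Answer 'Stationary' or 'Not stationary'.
\text{Not stationary}

The AR(p) characteristic polynomial is P(z) = 1 + 1.237z.
Stationarity requires all roots to lie outside the unit circle, i.e. |z| > 1 for every root.
This is linear in z: 1 + (1.237) z = 0  =>  z = -1/(1.237) = -0.808407,  |z| = 0.808407.
Moduli of all roots: 0.8084.
All moduli strictly greater than 1? No.
Verdict: Not stationary.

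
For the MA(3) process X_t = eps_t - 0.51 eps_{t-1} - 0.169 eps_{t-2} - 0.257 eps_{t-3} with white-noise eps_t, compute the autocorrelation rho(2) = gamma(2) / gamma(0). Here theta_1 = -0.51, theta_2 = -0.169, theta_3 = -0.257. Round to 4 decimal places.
\rho(2) = -0.0280

For an MA(q) process with theta_0 = 1, the autocovariance is
  gamma(k) = sigma^2 * sum_{i=0..q-k} theta_i * theta_{i+k},
and rho(k) = gamma(k) / gamma(0). Sigma^2 cancels.
  numerator   = (1)*(-0.169) + (-0.51)*(-0.257) = -0.03793.
  denominator = (1)^2 + (-0.51)^2 + (-0.169)^2 + (-0.257)^2 = 1.35471.
  rho(2) = -0.03793 / 1.35471 = -0.0280.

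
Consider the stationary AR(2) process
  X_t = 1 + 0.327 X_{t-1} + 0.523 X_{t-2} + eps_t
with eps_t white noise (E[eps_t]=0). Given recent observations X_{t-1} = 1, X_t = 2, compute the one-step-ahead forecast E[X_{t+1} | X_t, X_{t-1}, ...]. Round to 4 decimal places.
E[X_{t+1} \mid \mathcal F_t] = 2.1770

For an AR(p) model X_t = c + sum_i phi_i X_{t-i} + eps_t, the
one-step-ahead conditional mean is
  E[X_{t+1} | X_t, ...] = c + sum_i phi_i X_{t+1-i}.
Substitute known values:
  E[X_{t+1} | ...] = 1 + (0.327) * (2) + (0.523) * (1)
                   = 2.1770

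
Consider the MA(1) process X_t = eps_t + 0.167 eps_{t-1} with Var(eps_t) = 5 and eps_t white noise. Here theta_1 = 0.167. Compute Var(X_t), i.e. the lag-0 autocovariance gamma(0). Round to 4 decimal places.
\gamma(0) = 5.1394

For an MA(q) process X_t = eps_t + sum_i theta_i eps_{t-i} with
Var(eps_t) = sigma^2, the variance is
  gamma(0) = sigma^2 * (1 + sum_i theta_i^2).
  sum_i theta_i^2 = (0.167)^2 = 0.027889.
  gamma(0) = 5 * (1 + 0.027889) = 5 * 1.027889 = 5.139445, which rounds to 5.1394.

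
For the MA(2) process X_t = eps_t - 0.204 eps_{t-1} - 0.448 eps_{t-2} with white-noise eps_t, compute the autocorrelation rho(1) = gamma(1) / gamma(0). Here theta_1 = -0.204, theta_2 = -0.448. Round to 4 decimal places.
\rho(1) = -0.0906

For an MA(q) process with theta_0 = 1, the autocovariance is
  gamma(k) = sigma^2 * sum_{i=0..q-k} theta_i * theta_{i+k},
and rho(k) = gamma(k) / gamma(0). Sigma^2 cancels.
  numerator   = (1)*(-0.204) + (-0.204)*(-0.448) = -0.112608.
  denominator = (1)^2 + (-0.204)^2 + (-0.448)^2 = 1.24232.
  rho(1) = -0.112608 / 1.24232 = -0.0906.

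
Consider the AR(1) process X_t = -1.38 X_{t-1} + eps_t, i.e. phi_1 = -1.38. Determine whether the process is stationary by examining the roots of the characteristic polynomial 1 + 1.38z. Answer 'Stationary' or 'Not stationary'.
\text{Not stationary}

The AR(p) characteristic polynomial is P(z) = 1 + 1.38z.
Stationarity requires all roots to lie outside the unit circle, i.e. |z| > 1 for every root.
This is linear in z: 1 + (1.38) z = 0  =>  z = -1/(1.38) = -0.724638,  |z| = 0.724638.
Moduli of all roots: 0.7246.
All moduli strictly greater than 1? No.
Verdict: Not stationary.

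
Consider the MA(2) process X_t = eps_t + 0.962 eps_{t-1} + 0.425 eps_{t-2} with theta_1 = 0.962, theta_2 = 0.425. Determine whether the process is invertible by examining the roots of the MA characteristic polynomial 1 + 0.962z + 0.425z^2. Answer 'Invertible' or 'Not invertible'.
\text{Invertible}

The MA(q) characteristic polynomial is P(z) = 1 + 0.962z + 0.425z^2.
Invertibility requires all roots to lie outside the unit circle, i.e. |z| > 1 for every root.
Set 1 + (0.962) z + (0.425) z^2 = 0, i.e. a z^2 + b z + c = 0 with a = 0.425, b = 0.962, c = 1.
Discriminant D = b^2 - 4ac = (0.962)^2 - 4*(0.425)*1 = 0.925444 - (1.7) = -0.774556.
D < 0, so the roots are the complex-conjugate pair z = (-b +/- i sqrt(-D)) / (2a) = -1.1318 +/- 1.0354i.
For a conjugate pair |z|^2 = z * conj(z) = (product of roots) = c/a = 1/(0.425) = 2.352941, so |z| = sqrt(2.352941) = 1.5339 for both roots.
Moduli of all roots: 1.5339, 1.5339.
All moduli strictly greater than 1? Yes.
Verdict: Invertible.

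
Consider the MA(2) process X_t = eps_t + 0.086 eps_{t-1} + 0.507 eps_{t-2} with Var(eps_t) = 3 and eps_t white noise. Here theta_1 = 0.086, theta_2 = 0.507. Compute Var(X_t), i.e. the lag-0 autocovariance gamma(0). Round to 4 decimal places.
\gamma(0) = 3.7933

For an MA(q) process X_t = eps_t + sum_i theta_i eps_{t-i} with
Var(eps_t) = sigma^2, the variance is
  gamma(0) = sigma^2 * (1 + sum_i theta_i^2).
  sum_i theta_i^2 = (0.086)^2 + (0.507)^2 = 0.007396 + 0.257049 = 0.264445.
  gamma(0) = 3 * (1 + 0.264445) = 3 * 1.264445 = 3.793335, which rounds to 3.7933.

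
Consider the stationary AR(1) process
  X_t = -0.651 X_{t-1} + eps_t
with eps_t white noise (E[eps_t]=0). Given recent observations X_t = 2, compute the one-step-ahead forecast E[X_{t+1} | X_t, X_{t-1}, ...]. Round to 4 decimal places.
E[X_{t+1} \mid \mathcal F_t] = -1.3020

For an AR(p) model X_t = c + sum_i phi_i X_{t-i} + eps_t, the
one-step-ahead conditional mean is
  E[X_{t+1} | X_t, ...] = c + sum_i phi_i X_{t+1-i}.
Substitute known values:
  E[X_{t+1} | ...] = (-0.651) * (2)
                   = -1.3020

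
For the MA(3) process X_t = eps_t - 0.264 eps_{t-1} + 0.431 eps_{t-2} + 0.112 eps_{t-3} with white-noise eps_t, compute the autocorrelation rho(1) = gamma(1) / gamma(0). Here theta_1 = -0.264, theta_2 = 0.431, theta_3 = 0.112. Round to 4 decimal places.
\rho(1) = -0.2599

For an MA(q) process with theta_0 = 1, the autocovariance is
  gamma(k) = sigma^2 * sum_{i=0..q-k} theta_i * theta_{i+k},
and rho(k) = gamma(k) / gamma(0). Sigma^2 cancels.
  numerator   = (1)*(-0.264) + (-0.264)*(0.431) + (0.431)*(0.112) = -0.329512.
  denominator = (1)^2 + (-0.264)^2 + (0.431)^2 + (0.112)^2 = 1.268001.
  rho(1) = -0.329512 / 1.268001 = -0.2599.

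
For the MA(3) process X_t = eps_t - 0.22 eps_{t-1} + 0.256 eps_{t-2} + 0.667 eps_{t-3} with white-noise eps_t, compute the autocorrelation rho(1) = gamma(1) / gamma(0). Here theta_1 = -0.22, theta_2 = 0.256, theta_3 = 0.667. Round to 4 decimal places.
\rho(1) = -0.0677

For an MA(q) process with theta_0 = 1, the autocovariance is
  gamma(k) = sigma^2 * sum_{i=0..q-k} theta_i * theta_{i+k},
and rho(k) = gamma(k) / gamma(0). Sigma^2 cancels.
  numerator   = (1)*(-0.22) + (-0.22)*(0.256) + (0.256)*(0.667) = -0.105568.
  denominator = (1)^2 + (-0.22)^2 + (0.256)^2 + (0.667)^2 = 1.558825.
  rho(1) = -0.105568 / 1.558825 = -0.0677.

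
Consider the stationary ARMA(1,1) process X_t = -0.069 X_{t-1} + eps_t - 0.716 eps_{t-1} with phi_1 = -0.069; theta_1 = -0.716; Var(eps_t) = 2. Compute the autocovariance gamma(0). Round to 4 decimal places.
\gamma(0) = 3.2383

Multiply the model equation by X_{t-k} and take expectations. With theta_0 = psi_0 = 1 and psi_j the MA(infinity) weights, this gives
  gamma(k) - sum_i phi_i gamma(k-i) = c_k,
  c_k = sigma^2 * sum_{j=k..q} theta_j psi_{j-k}   (c_k = 0 for k > q),
using gamma(-m) = gamma(m).
psi-weights needed (psi_j = theta_j + sum_i phi_i psi_{j-i}):
  psi_1 = theta_1 + phi_1 = -0.716 + (-0.069) = -0.785
Right-hand sides:
  c_0 = sigma^2 (1 + theta_1 psi_1) = 2 * (1 + (-0.716)(-0.785)) = 2 * 1.56206 = 3.12412
  c_1 = sigma^2 theta_1 = 2 * (-0.716) = -1.432
  c_2 = 0
Equations for k = 0 and k = 1 (AR order 1):
  gamma(0) = phi_1 gamma(1) + c_0
  gamma(1) = phi_1 gamma(0) + c_1
Substituting the second into the first: gamma(0) (1 - phi_1^2) = c_0 + phi_1 c_1, so
  gamma(0) = (c_0 + phi_1 c_1) / (1 - phi_1^2) = (3.12412 + (-0.069)(-1.432)) / (1 - (-0.069)^2) = 3.222928 / 0.995239 = 3.238346.
Therefore gamma(0) = 3.2383 (to 4 decimal places).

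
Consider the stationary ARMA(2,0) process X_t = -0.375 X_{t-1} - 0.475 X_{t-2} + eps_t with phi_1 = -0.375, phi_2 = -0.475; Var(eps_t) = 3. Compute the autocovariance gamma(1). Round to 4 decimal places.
\gamma(1) = -1.0530

Multiply the model equation by X_{t-k} and take expectations. With theta_0 = psi_0 = 1 and psi_j the MA(infinity) weights, this gives
  gamma(k) - sum_i phi_i gamma(k-i) = c_k,
  c_k = sigma^2 * sum_{j=k..q} theta_j psi_{j-k}   (c_k = 0 for k > q),
using gamma(-m) = gamma(m).
Pure AR (q = 0): c_0 = sigma^2 = 3, c_k = 0 for k >= 1.
Equations for k = 0, 1, 2 (AR order 2, c_2 = 0):
  (E0) gamma(0) = phi_1 gamma(1) + phi_2 gamma(2) + c_0
  (E1) gamma(1) = phi_1 gamma(0) + phi_2 gamma(1) + c_1
  (E2) gamma(2) = phi_1 gamma(1) + phi_2 gamma(0)
From (E1): gamma(1) = A gamma(0) + B with
  A = phi_1 / (1 - phi_2) = -0.375 / 1.475 = -0.254237,   B = c_1 / (1 - phi_2) = 0 / 1.475 = 0.
Insert (E2) into (E0): gamma(0) (1 - phi_2^2) = phi_1 (1 + phi_2) gamma(1) + c_0.
  phi_1 (1 + phi_2) = (-0.375)(0.525) = -0.196875,   1 - phi_2^2 = 0.774375.
Replace gamma(1) by A gamma(0) + B and collect gamma(0):
  gamma(0) [0.774375 - (-0.196875)(-0.254237)] = c_0 = 3
  gamma(0) * 0.724322 = 3
  gamma(0) = 3 / 0.724322 = 4.141804.
  gamma(1) = A gamma(0) = (-0.254237)(4.141804) = -1.053001.
Therefore gamma(1) = -1.0530 (to 4 decimal places).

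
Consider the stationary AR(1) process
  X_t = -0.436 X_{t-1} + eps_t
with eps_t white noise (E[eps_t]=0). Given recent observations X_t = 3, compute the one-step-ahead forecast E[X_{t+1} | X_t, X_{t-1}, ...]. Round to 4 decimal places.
E[X_{t+1} \mid \mathcal F_t] = -1.3080

For an AR(p) model X_t = c + sum_i phi_i X_{t-i} + eps_t, the
one-step-ahead conditional mean is
  E[X_{t+1} | X_t, ...] = c + sum_i phi_i X_{t+1-i}.
Substitute known values:
  E[X_{t+1} | ...] = (-0.436) * (3)
                   = -1.3080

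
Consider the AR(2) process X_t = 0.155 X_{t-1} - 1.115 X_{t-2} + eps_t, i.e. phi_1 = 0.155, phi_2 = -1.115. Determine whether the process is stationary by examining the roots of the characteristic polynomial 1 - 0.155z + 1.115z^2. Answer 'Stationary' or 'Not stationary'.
\text{Not stationary}

The AR(p) characteristic polynomial is P(z) = 1 - 0.155z + 1.115z^2.
Stationarity requires all roots to lie outside the unit circle, i.e. |z| > 1 for every root.
Set 1 + (-0.155) z + (1.115) z^2 = 0, i.e. a z^2 + b z + c = 0 with a = 1.115, b = -0.155, c = 1.
Discriminant D = b^2 - 4ac = (-0.155)^2 - 4*(1.115)*1 = 0.024025 - (4.46) = -4.435975.
D < 0, so the roots are the complex-conjugate pair z = (-b +/- i sqrt(-D)) / (2a) = 0.0695 +/- 0.9445i.
For a conjugate pair |z|^2 = z * conj(z) = (product of roots) = c/a = 1/(1.115) = 0.896861, so |z| = sqrt(0.896861) = 0.947 for both roots.
Moduli of all roots: 0.9470, 0.9470.
All moduli strictly greater than 1? No.
Verdict: Not stationary.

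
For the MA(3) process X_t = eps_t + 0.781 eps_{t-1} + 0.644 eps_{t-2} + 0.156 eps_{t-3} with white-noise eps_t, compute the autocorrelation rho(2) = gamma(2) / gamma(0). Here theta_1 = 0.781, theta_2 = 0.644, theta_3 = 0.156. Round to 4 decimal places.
\rho(2) = 0.3738

For an MA(q) process with theta_0 = 1, the autocovariance is
  gamma(k) = sigma^2 * sum_{i=0..q-k} theta_i * theta_{i+k},
and rho(k) = gamma(k) / gamma(0). Sigma^2 cancels.
  numerator   = (1)*(0.644) + (0.781)*(0.156) = 0.765836.
  denominator = (1)^2 + (0.781)^2 + (0.644)^2 + (0.156)^2 = 2.049033.
  rho(2) = 0.765836 / 2.049033 = 0.3738.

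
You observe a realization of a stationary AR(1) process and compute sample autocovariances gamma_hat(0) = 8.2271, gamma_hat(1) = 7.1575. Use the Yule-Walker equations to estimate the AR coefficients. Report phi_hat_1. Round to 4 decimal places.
\hat\phi_{1} = 0.8700

The Yule-Walker equations for an AR(p) process read, in matrix form,
  Gamma_p phi = r_p,   with   (Gamma_p)_{ij} = gamma(|i - j|),
                       (r_p)_i = gamma(i),   i,j = 1..p.
Substitute the sample gammas (Toeplitz matrix and right-hand side of size 1):
  Gamma_p = [[8.2271]]
  r_p     = [7.1575]
With p = 1 this is the single equation gamma(0) phi_1 = gamma(1):
  phi_hat_1 = gamma(1) / gamma(0) = 7.1575 / 8.2271 = 0.8700.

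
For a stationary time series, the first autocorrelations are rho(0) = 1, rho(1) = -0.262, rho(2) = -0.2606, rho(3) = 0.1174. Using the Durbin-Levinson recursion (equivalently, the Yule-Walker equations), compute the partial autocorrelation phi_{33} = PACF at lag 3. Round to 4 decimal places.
\phi_{33} = -0.0830

The PACF at lag k is phi_{kk}, the last component of the solution
to the Yule-Walker system G_k phi = r_k where
  (G_k)_{ij} = rho(|i - j|), (r_k)_i = rho(i), i,j = 1..k.
Equivalently, Durbin-Levinson gives phi_{kk} iteratively:
  phi_{11} = rho(1)
  phi_{kk} = [rho(k) - sum_{j=1..k-1} phi_{k-1,j} rho(k-j)]
            / [1 - sum_{j=1..k-1} phi_{k-1,j} rho(j)],
  phi_{k,j} = phi_{k-1,j} - phi_{kk} phi_{k-1,k-j},  j = 1..k-1.
Step k = 1:
  phi_11 = rho(1) = -0.262.
Step k = 2:
  phi_22 = [rho(2) - phi_11 rho(1)] / [1 - phi_11 rho(1)] = [-0.2606 - (-0.262)(-0.262)] / [1 - (-0.262)(-0.262)]
         = -0.329244 / 0.931356 = -0.35351.
  Update: phi_21 = phi_11 - phi_22 phi_11 = -0.262 - (-0.35351)(-0.262) = -0.35462.
Step k = 3:
  phi_33 = [rho(3) - phi_21 rho(2) - phi_22 rho(1)] / [1 - phi_21 rho(1) - phi_22 rho(2)]
    numerator   = 0.1174 - (-0.35462)(-0.2606) - (-0.35351)(-0.262) = -0.06763361
    denominator = 1 - (-0.35462)(-0.262) - (-0.35351)(-0.2606) = 0.81496483
  phi_33 = -0.06763361 / 0.81496483 = -0.083.
Therefore phi_{33} = -0.0830.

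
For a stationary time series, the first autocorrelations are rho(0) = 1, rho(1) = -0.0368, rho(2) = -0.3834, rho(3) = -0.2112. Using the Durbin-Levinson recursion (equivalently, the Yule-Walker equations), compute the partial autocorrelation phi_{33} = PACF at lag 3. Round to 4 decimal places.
\phi_{33} = -0.2880

The PACF at lag k is phi_{kk}, the last component of the solution
to the Yule-Walker system G_k phi = r_k where
  (G_k)_{ij} = rho(|i - j|), (r_k)_i = rho(i), i,j = 1..k.
Equivalently, Durbin-Levinson gives phi_{kk} iteratively:
  phi_{11} = rho(1)
  phi_{kk} = [rho(k) - sum_{j=1..k-1} phi_{k-1,j} rho(k-j)]
            / [1 - sum_{j=1..k-1} phi_{k-1,j} rho(j)],
  phi_{k,j} = phi_{k-1,j} - phi_{kk} phi_{k-1,k-j},  j = 1..k-1.
Step k = 1:
  phi_11 = rho(1) = -0.0368.
Step k = 2:
  phi_22 = [rho(2) - phi_11 rho(1)] / [1 - phi_11 rho(1)] = [-0.3834 - (-0.0368)(-0.0368)] / [1 - (-0.0368)(-0.0368)]
         = -0.38475424 / 0.99864576 = -0.385276.
  Update: phi_21 = phi_11 - phi_22 phi_11 = -0.0368 - (-0.385276)(-0.0368) = -0.050978.
Step k = 3:
  phi_33 = [rho(3) - phi_21 rho(2) - phi_22 rho(1)] / [1 - phi_21 rho(1) - phi_22 rho(2)]
    numerator   = -0.2112 - (-0.050978)(-0.3834) - (-0.385276)(-0.0368) = -0.24492318
    denominator = 1 - (-0.050978)(-0.0368) - (-0.385276)(-0.3834) = 0.85040919
  phi_33 = -0.24492318 / 0.85040919 = -0.288.
Therefore phi_{33} = -0.2880.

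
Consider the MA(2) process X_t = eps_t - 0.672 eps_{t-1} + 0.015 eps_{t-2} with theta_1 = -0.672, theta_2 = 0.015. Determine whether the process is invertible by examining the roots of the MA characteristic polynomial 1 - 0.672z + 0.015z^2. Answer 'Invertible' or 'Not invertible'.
\text{Invertible}

The MA(q) characteristic polynomial is P(z) = 1 - 0.672z + 0.015z^2.
Invertibility requires all roots to lie outside the unit circle, i.e. |z| > 1 for every root.
Set 1 + (-0.672) z + (0.015) z^2 = 0, i.e. a z^2 + b z + c = 0 with a = 0.015, b = -0.672, c = 1.
Discriminant D = b^2 - 4ac = (-0.672)^2 - 4*(0.015)*1 = 0.451584 - (0.06) = 0.391584.
D >= 0, so the roots are real: z = (-b +/- sqrt(D)) / (2a) = (0.672 +/- 0.625767) / (0.03).
  z_1 = (0.672 + 0.625767) / (0.03) = 43.2589,   |z_1| = 43.2589.
  z_2 = (0.672 - 0.625767) / (0.03) = 1.5411,   |z_2| = 1.5411.
Moduli of all roots: 43.2589, 1.5411.
All moduli strictly greater than 1? Yes.
Verdict: Invertible.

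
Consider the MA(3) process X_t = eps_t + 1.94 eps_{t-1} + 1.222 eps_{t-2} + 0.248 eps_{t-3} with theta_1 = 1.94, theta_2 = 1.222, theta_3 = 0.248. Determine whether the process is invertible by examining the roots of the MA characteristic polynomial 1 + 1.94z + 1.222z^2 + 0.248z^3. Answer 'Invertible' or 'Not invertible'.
\text{Invertible}

The MA(q) characteristic polynomial is P(z) = 1 + 1.94z + 1.222z^2 + 0.248z^3.
Invertibility requires all roots to lie outside the unit circle, i.e. |z| > 1 for every root.
Degree 3: look for a simple real root z0 first, then factor out (1 - z/z0) and solve the remaining quadratic.
Testing z0 = -1.25: P(-1.25) = 1 + (1.94)(-1.25) + (1.222)(-1.25)^2 + (0.248)(-1.25)^3
  = 1 + (-2.425) + (1.909375) + (-0.484375) = 0.  So z_0 = -1.25 is a root, |z_0| = 1.25.
Divide out the factor (1 + 0.8 z) = (1 - z/z0) (since 1/z0 = -0.8):
  P(z) = (1 + 0.8 z)(1 + (1.14) z + (0.31) z^2)
  [check: z-coef 1.14 - (-0.8) = 1.94; z^2-coef 0.31 - (-0.8)(1.14) = 1.222; z^3-coef -(-0.8)(0.31) = 0.248.]
Remaining roots from the quadratic factor 1 + (1.14) z + (0.31) z^2:
  Set 1 + (1.14) z + (0.31) z^2 = 0, i.e. a z^2 + b z + c = 0 with a = 0.31, b = 1.14, c = 1.
  Discriminant D = b^2 - 4ac = (1.14)^2 - 4*(0.31)*1 = 1.2996 - (1.24) = 0.0596.
  D >= 0, so the roots are real: z = (-b +/- sqrt(D)) / (2a) = (-1.14 +/- 0.244131) / (0.62).
    z_1 = (-1.14 + 0.244131) / (0.62) = -1.4449,   |z_1| = 1.4449.
    z_2 = (-1.14 - 0.244131) / (0.62) = -2.2325,   |z_2| = 2.2325.
Moduli of all roots: 1.2500, 1.4449, 2.2325.
All moduli strictly greater than 1? Yes.
Verdict: Invertible.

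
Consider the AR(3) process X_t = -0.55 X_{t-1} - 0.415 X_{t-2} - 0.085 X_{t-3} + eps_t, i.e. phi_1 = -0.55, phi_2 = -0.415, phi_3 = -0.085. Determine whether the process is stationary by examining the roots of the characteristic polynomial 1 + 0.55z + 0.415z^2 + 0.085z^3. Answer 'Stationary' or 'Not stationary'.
\text{Stationary}

The AR(p) characteristic polynomial is P(z) = 1 + 0.55z + 0.415z^2 + 0.085z^3.
Stationarity requires all roots to lie outside the unit circle, i.e. |z| > 1 for every root.
Degree 3: look for a simple real root z0 first, then factor out (1 - z/z0) and solve the remaining quadratic.
Testing z0 = -4: P(-4) = 1 + (0.55)(-4) + (0.415)(-4)^2 + (0.085)(-4)^3
  = 1 + (-2.2) + (6.64) + (-5.44) = 0.  So z_0 = -4 is a root, |z_0| = 4.
Divide out the factor (1 + 0.25 z) = (1 - z/z0) (since 1/z0 = -0.25):
  P(z) = (1 + 0.25 z)(1 + (0.3) z + (0.34) z^2)
  [check: z-coef 0.3 - (-0.25) = 0.55; z^2-coef 0.34 - (-0.25)(0.3) = 0.415; z^3-coef -(-0.25)(0.34) = 0.085.]
Remaining roots from the quadratic factor 1 + (0.3) z + (0.34) z^2:
  Set 1 + (0.3) z + (0.34) z^2 = 0, i.e. a z^2 + b z + c = 0 with a = 0.34, b = 0.3, c = 1.
  Discriminant D = b^2 - 4ac = (0.3)^2 - 4*(0.34)*1 = 0.09 - (1.36) = -1.27.
  D < 0, so the roots are the complex-conjugate pair z = (-b +/- i sqrt(-D)) / (2a) = -0.4412 +/- 1.6573i.
  For a conjugate pair |z|^2 = z * conj(z) = (product of roots) = c/a = 1/(0.34) = 2.941176, so |z| = sqrt(2.941176) = 1.715 for both roots.
Moduli of all roots: 4.0000, 1.7150, 1.7150.
All moduli strictly greater than 1? Yes.
Verdict: Stationary.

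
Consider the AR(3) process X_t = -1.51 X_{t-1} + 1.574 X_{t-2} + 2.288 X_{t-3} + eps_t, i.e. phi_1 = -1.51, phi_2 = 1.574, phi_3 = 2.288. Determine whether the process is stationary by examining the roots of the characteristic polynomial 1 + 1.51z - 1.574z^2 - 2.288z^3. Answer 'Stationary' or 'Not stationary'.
\text{Not stationary}

The AR(p) characteristic polynomial is P(z) = 1 + 1.51z - 1.574z^2 - 2.288z^3.
Stationarity requires all roots to lie outside the unit circle, i.e. |z| > 1 for every root.
Degree 3: look for a simple real root z0 first, then factor out (1 - z/z0) and solve the remaining quadratic.
Testing z0 = -0.625: P(-0.625) = 1 + (1.51)(-0.625) + (-1.574)(-0.625)^2 + (-2.288)(-0.625)^3
  = 1 + (-0.94375) + (-0.614844) + (0.558594) = 0.  So z_0 = -0.625 is a root, |z_0| = 0.625.
Divide out the factor (1 + 1.6 z) = (1 - z/z0) (since 1/z0 = -1.6):
  P(z) = (1 + 1.6 z)(1 + (-0.09) z + (-1.43) z^2)
  [check: z-coef -0.09 - (-1.6) = 1.51; z^2-coef -1.43 - (-1.6)(-0.09) = -1.574; z^3-coef -(-1.6)(-1.43) = -2.288.]
Remaining roots from the quadratic factor 1 + (-0.09) z + (-1.43) z^2:
  Set 1 + (-0.09) z + (-1.43) z^2 = 0, i.e. a z^2 + b z + c = 0 with a = -1.43, b = -0.09, c = 1.
  Discriminant D = b^2 - 4ac = (-0.09)^2 - 4*(-1.43)*1 = 0.0081 - (-5.72) = 5.7281.
  D >= 0, so the roots are real: z = (-b +/- sqrt(D)) / (2a) = (0.09 +/- 2.393345) / (-2.86).
    z_1 = (0.09 + 2.393345) / (-2.86) = -0.8683,   |z_1| = 0.8683.
    z_2 = (0.09 - 2.393345) / (-2.86) = 0.8054,   |z_2| = 0.8054.
Moduli of all roots: 0.6250, 0.8683, 0.8054.
All moduli strictly greater than 1? No.
Verdict: Not stationary.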